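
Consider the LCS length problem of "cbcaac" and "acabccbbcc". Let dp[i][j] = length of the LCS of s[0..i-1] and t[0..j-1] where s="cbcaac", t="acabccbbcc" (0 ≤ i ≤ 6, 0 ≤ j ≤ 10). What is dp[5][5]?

3

   ''  a  c  a  b  c  c  b  b  c  c
''  0  0  0  0  0  0  0  0  0  0  0
 c  0  0  1  1  1  1  1  1  1  1  1
 b  0  0  1  1  2  2  2  2  2  2  2
 c  0  0  1  1  2  3  3  3  3  3  3
 a  0  1  1  2  2  3  3  3  3  3  3
 a  0  1  1  2  2  3  3  3  3  3  3
 c  0  1  2  2  2  3  4  4  4  4  4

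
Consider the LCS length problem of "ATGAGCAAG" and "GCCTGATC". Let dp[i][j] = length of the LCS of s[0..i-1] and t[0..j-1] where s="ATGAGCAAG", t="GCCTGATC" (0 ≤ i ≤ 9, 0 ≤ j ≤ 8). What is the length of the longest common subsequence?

4

   ''  G  C  C  T  G  A  T  C
''  0  0  0  0  0  0  0  0  0
 A  0  0  0  0  0  0  1  1  1
 T  0  0  0  0  1  1  1  2  2
 G  0  1  1  1  1  2  2  2  2
 A  0  1  1  1  1  2  3  3  3
 G  0  1  1  1  1  2  3  3  3
 C  0  1  2  2  2  2  3  3  4
 A  0  1  2  2  2  2  3  3  4
 A  0  1  2  2  2  2  3  3  4
 G  0  1  2  2  2  3  3  3  4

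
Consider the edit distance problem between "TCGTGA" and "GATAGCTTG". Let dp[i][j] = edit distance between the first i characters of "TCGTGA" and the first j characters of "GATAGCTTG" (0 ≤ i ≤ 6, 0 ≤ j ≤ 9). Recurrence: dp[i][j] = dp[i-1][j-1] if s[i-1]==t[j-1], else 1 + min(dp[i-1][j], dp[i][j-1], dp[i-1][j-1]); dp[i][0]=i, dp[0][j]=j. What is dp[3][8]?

   ''  G  A  T  A  G  C  T  T  G
''  0  1  2  3  4  5  6  7  8  9
 T  1  1  2  2  3  4  5  6  7  8
 C  2  2  2  3  3  4  4  5  6  7
 G  3  2  3  3  4  3  4  5  6  6
 T  4  3  3  3  4  4  4  4  5  6
 G  5  4  4  4  4  4  5  5  5  5
 A  6  5  4  5  4  5  5  6  6  6

6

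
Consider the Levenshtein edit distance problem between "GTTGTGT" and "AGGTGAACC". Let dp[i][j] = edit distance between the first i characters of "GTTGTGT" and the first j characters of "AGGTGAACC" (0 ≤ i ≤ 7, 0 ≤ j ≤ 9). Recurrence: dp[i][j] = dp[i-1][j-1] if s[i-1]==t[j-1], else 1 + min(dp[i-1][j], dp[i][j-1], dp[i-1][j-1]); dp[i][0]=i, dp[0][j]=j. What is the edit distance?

6

   ''  A  G  G  T  G  A  A  C  C
''  0  1  2  3  4  5  6  7  8  9
 G  1  1  1  2  3  4  5  6  7  8
 T  2  2  2  2  2  3  4  5  6  7
 T  3  3  3  3  2  3  4  5  6  7
 G  4  4  3  3  3  2  3  4  5  6
 T  5  5  4  4  3  3  3  4  5  6
 G  6  6  5  4  4  3  4  4  5  6
 T  7  7  6  5  4  4  4  5  5  6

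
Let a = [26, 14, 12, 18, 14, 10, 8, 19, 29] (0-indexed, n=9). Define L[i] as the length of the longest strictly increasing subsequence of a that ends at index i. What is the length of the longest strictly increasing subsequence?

4

   i    0    1    2    3    4    5    6    7    8
a[i]   26   14   12   18   14   10    8   19   29
L[i]    1    1    1    2    2    1    1    3    4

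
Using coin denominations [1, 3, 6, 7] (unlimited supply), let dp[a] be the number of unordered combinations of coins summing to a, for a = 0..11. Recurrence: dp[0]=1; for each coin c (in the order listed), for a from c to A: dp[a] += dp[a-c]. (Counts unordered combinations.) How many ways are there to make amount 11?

8

after  coin     0     1     2     3     4     5     6     7     8     9    10    11
          1     1     1     1     1     1     1     1     1     1     1     1     1
          3     1     1     1     2     2     2     3     3     3     4     4     4
          6     1     1     1     2     2     2     4     4     4     6     6     6
          7     1     1     1     2     2     2     4     5     5     7     8     8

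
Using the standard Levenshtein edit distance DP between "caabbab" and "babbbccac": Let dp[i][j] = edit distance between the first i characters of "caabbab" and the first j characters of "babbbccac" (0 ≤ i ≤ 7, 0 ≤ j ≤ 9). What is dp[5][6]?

   ''  b  a  b  b  b  c  c  a  c
''  0  1  2  3  4  5  6  7  8  9
 c  1  1  2  3  4  5  5  6  7  8
 a  2  2  1  2  3  4  5  6  6  7
 a  3  3  2  2  3  4  5  6  6  7
 b  4  3  3  2  2  3  4  5  6  7
 b  5  4  4  3  2  2  3  4  5  6
 a  6  5  4  4  3  3  3  4  4  5
 b  7  6  5  4  4  3  4  4  5  5

3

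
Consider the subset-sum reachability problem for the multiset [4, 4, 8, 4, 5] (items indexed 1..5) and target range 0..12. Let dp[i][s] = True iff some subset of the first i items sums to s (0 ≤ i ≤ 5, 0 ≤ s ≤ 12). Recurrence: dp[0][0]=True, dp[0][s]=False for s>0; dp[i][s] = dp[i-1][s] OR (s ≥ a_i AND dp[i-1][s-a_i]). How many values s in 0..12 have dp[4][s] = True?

i\s   0   1   2   3   4   5   6   7   8   9  10  11  12
  0   T   F   F   F   F   F   F   F   F   F   F   F   F
  1   T   F   F   F   T   F   F   F   F   F   F   F   F
  2   T   F   F   F   T   F   F   F   T   F   F   F   F
  3   T   F   F   F   T   F   F   F   T   F   F   F   T
  4   T   F   F   F   T   F   F   F   T   F   F   F   T
  5   T   F   F   F   T   T   F   F   T   T   F   F   T

4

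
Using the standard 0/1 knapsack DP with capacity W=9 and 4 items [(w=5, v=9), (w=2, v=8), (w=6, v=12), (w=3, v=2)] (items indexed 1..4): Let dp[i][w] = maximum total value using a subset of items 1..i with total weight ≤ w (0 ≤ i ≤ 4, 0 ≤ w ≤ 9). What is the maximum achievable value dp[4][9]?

20

i\w   0   1   2   3   4   5   6   7   8   9
  0   0   0   0   0   0   0   0   0   0   0
  1   0   0   0   0   0   9   9   9   9   9
  2   0   0   8   8   8   9   9  17  17  17
  3   0   0   8   8   8   9  12  17  20  20
  4   0   0   8   8   8  10  12  17  20  20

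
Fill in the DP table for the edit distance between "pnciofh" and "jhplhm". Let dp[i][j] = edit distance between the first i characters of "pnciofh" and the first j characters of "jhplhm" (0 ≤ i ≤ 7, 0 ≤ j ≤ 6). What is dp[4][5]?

   ''  j  h  p  l  h  m
''  0  1  2  3  4  5  6
 p  1  1  2  2  3  4  5
 n  2  2  2  3  3  4  5
 c  3  3  3  3  4  4  5
 i  4  4  4  4  4  5  5
 o  5  5  5  5  5  5  6
 f  6  6  6  6  6  6  6
 h  7  7  6  7  7  6  7

5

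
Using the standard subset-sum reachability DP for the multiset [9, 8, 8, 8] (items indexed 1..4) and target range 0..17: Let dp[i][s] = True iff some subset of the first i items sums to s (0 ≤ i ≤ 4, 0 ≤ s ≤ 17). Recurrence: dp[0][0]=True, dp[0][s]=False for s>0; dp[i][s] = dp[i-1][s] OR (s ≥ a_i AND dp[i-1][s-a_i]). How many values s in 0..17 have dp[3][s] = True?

i\s   0   1   2   3   4   5   6   7   8   9  10  11  12  13  14  15  16  17
  0   T   F   F   F   F   F   F   F   F   F   F   F   F   F   F   F   F   F
  1   T   F   F   F   F   F   F   F   F   T   F   F   F   F   F   F   F   F
  2   T   F   F   F   F   F   F   F   T   T   F   F   F   F   F   F   F   T
  3   T   F   F   F   F   F   F   F   T   T   F   F   F   F   F   F   T   T
  4   T   F   F   F   F   F   F   F   T   T   F   F   F   F   F   F   T   T

5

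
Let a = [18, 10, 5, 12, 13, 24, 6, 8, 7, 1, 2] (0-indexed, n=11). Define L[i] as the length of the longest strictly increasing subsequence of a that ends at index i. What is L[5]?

4

   i    0    1    2    3    4    5    6    7    8    9   10
a[i]   18   10    5   12   13   24    6    8    7    1    2
L[i]    1    1    1    2    3    4    2    3    3    1    2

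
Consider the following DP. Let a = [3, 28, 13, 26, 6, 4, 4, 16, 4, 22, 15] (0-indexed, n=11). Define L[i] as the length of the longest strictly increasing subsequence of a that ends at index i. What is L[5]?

   i    0    1    2    3    4    5    6    7    8    9   10
a[i]    3   28   13   26    6    4    4   16    4   22   15
L[i]    1    2    2    3    2    2    2    3    2    4    3

2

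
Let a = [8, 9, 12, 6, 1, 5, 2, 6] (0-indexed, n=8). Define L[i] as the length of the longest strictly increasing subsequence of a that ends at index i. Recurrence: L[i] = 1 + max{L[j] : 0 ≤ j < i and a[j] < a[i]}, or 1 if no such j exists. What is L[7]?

3

   i    0    1    2    3    4    5    6    7
a[i]    8    9   12    6    1    5    2    6
L[i]    1    2    3    1    1    2    2    3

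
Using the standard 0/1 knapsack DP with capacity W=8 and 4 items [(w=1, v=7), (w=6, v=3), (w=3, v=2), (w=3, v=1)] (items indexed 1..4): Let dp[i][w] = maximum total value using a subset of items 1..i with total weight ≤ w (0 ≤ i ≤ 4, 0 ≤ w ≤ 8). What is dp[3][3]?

i\w   0   1   2   3   4   5   6   7   8
  0   0   0   0   0   0   0   0   0   0
  1   0   7   7   7   7   7   7   7   7
  2   0   7   7   7   7   7   7  10  10
  3   0   7   7   7   9   9   9  10  10
  4   0   7   7   7   9   9   9  10  10

7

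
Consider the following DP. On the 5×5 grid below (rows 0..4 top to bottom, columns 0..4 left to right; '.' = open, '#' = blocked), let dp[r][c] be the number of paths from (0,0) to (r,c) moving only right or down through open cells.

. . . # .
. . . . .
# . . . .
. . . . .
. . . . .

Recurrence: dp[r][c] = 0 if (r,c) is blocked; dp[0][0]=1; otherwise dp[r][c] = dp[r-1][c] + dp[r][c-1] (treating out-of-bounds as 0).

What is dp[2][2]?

r\c   0   1   2   3   4
  0   1   1   1   0   0
  1   1   2   3   3   3
  2   0   2   5   8  11
  3   0   2   7  15  26
  4   0   2   9  24  50

5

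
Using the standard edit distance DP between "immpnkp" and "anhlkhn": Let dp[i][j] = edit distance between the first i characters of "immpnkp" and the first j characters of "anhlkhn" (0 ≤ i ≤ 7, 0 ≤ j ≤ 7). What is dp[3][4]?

   ''  a  n  h  l  k  h  n
''  0  1  2  3  4  5  6  7
 i  1  1  2  3  4  5  6  7
 m  2  2  2  3  4  5  6  7
 m  3  3  3  3  4  5  6  7
 p  4  4  4  4  4  5  6  7
 n  5  5  4  5  5  5  6  6
 k  6  6  5  5  6  5  6  7
 p  7  7  6  6  6  6  6  7

4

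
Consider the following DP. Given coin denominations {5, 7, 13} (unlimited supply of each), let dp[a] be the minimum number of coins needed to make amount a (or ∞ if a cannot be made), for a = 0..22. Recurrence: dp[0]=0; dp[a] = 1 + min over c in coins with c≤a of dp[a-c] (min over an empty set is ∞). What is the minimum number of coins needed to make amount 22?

4

 a  0  1  2  3  4  5  6  7  8  9 10 11 12 13 14 15 16 17 18 19 20 21 22
dp  0  -  -  -  -  1  -  1  -  -  2  -  2  1  2  3  -  3  2  3  2  3  4
(- denotes ∞ / unreachable)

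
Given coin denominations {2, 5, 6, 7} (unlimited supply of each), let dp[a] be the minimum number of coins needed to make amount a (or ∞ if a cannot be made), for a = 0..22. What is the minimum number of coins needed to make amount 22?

 a  0  1  2  3  4  5  6  7  8  9 10 11 12 13 14 15 16 17 18 19 20 21 22
dp  0  -  1  -  2  1  1  1  2  2  2  2  2  2  2  3  3  3  3  3  3  3  4
(- denotes ∞ / unreachable)

4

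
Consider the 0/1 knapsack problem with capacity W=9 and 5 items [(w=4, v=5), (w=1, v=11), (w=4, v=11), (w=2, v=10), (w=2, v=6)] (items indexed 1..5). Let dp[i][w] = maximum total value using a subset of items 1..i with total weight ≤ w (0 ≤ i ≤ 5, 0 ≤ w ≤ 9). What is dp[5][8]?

i\w   0   1   2   3   4   5   6   7   8   9
  0   0   0   0   0   0   0   0   0   0   0
  1   0   0   0   0   5   5   5   5   5   5
  2   0  11  11  11  11  16  16  16  16  16
  3   0  11  11  11  11  22  22  22  22  27
  4   0  11  11  21  21  22  22  32  32  32
  5   0  11  11  21  21  27  27  32  32  38

32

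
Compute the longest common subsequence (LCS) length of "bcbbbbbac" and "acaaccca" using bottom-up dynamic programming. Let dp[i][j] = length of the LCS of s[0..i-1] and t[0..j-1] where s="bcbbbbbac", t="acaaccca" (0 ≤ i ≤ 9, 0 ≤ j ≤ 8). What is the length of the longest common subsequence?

   ''  a  c  a  a  c  c  c  a
''  0  0  0  0  0  0  0  0  0
 b  0  0  0  0  0  0  0  0  0
 c  0  0  1  1  1  1  1  1  1
 b  0  0  1  1  1  1  1  1  1
 b  0  0  1  1  1  1  1  1  1
 b  0  0  1  1  1  1  1  1  1
 b  0  0  1  1  1  1  1  1  1
 b  0  0  1  1  1  1  1  1  1
 a  0  1  1  2  2  2  2  2  2
 c  0  1  2  2  2  3  3  3  3

3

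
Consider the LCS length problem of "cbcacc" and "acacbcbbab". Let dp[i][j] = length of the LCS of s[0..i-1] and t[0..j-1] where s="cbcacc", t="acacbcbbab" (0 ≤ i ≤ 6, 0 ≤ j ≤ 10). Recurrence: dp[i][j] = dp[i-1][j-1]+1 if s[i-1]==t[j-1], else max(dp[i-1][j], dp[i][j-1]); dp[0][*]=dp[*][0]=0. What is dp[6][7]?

4

   ''  a  c  a  c  b  c  b  b  a  b
''  0  0  0  0  0  0  0  0  0  0  0
 c  0  0  1  1  1  1  1  1  1  1  1
 b  0  0  1  1  1  2  2  2  2  2  2
 c  0  0  1  1  2  2  3  3  3  3  3
 a  0  1  1  2  2  2  3  3  3  4  4
 c  0  1  2  2  3  3  3  3  3  4  4
 c  0  1  2  2  3  3  4  4  4  4  4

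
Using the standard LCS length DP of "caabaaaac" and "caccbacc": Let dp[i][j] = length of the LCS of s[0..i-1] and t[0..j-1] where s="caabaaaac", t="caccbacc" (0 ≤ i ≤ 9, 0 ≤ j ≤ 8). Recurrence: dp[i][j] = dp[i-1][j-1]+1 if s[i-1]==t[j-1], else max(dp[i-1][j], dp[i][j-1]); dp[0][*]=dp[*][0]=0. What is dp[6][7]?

4

   ''  c  a  c  c  b  a  c  c
''  0  0  0  0  0  0  0  0  0
 c  0  1  1  1  1  1  1  1  1
 a  0  1  2  2  2  2  2  2  2
 a  0  1  2  2  2  2  3  3  3
 b  0  1  2  2  2  3  3  3  3
 a  0  1  2  2  2  3  4  4  4
 a  0  1  2  2  2  3  4  4  4
 a  0  1  2  2  2  3  4  4  4
 a  0  1  2  2  2  3  4  4  4
 c  0  1  2  3  3  3  4  5  5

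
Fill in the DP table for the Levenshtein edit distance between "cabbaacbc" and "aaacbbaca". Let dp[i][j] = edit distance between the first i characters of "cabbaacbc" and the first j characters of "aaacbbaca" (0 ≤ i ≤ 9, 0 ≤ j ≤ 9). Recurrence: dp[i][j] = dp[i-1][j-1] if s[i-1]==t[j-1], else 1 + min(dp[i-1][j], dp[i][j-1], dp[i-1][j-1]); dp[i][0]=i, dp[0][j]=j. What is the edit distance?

   ''  a  a  a  c  b  b  a  c  a
''  0  1  2  3  4  5  6  7  8  9
 c  1  1  2  3  3  4  5  6  7  8
 a  2  1  1  2  3  4  5  5  6  7
 b  3  2  2  2  3  3  4  5  6  7
 b  4  3  3  3  3  3  3  4  5  6
 a  5  4  3  3  4  4  4  3  4  5
 a  6  5  4  3  4  5  5  4  4  4
 c  7  6  5  4  3  4  5  5  4  5
 b  8  7  6  5  4  3  4  5  5  5
 c  9  8  7  6  5  4  4  5  5  6

6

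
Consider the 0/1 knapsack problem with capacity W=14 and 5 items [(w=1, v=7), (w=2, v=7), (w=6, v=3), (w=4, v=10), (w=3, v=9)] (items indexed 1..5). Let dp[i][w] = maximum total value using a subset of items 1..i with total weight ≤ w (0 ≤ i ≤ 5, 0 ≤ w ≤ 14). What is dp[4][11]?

i\w   0   1   2   3   4   5   6   7   8   9  10  11  12  13  14
  0   0   0   0   0   0   0   0   0   0   0   0   0   0   0   0
  1   0   7   7   7   7   7   7   7   7   7   7   7   7   7   7
  2   0   7   7  14  14  14  14  14  14  14  14  14  14  14  14
  3   0   7   7  14  14  14  14  14  14  17  17  17  17  17  17
  4   0   7   7  14  14  17  17  24  24  24  24  24  24  27  27
  5   0   7   7  14  16  17  23  24  26  26  33  33  33  33  33

24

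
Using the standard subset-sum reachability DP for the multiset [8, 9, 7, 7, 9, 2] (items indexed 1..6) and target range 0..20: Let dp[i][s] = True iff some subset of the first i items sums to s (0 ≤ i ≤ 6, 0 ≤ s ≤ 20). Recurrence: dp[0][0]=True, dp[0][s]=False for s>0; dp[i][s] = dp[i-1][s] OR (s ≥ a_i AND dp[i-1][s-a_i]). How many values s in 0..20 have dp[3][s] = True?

i\s   0   1   2   3   4   5   6   7   8   9  10  11  12  13  14  15  16  17  18  19  20
  0   T   F   F   F   F   F   F   F   F   F   F   F   F   F   F   F   F   F   F   F   F
  1   T   F   F   F   F   F   F   F   T   F   F   F   F   F   F   F   F   F   F   F   F
  2   T   F   F   F   F   F   F   F   T   T   F   F   F   F   F   F   F   T   F   F   F
  3   T   F   F   F   F   F   F   T   T   T   F   F   F   F   F   T   T   T   F   F   F
  4   T   F   F   F   F   F   F   T   T   T   F   F   F   F   T   T   T   T   F   F   F
  5   T   F   F   F   F   F   F   T   T   T   F   F   F   F   T   T   T   T   T   F   F
  6   T   F   T   F   F   F   F   T   T   T   T   T   F   F   T   T   T   T   T   T   T

7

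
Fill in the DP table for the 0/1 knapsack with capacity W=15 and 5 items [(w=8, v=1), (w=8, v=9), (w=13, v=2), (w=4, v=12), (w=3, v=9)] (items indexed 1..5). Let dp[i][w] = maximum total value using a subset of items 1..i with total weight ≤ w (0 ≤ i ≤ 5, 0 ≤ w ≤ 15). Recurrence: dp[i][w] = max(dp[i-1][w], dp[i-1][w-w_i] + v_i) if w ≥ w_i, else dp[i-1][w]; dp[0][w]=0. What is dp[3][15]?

i\w   0   1   2   3   4   5   6   7   8   9  10  11  12  13  14  15
  0   0   0   0   0   0   0   0   0   0   0   0   0   0   0   0   0
  1   0   0   0   0   0   0   0   0   1   1   1   1   1   1   1   1
  2   0   0   0   0   0   0   0   0   9   9   9   9   9   9   9   9
  3   0   0   0   0   0   0   0   0   9   9   9   9   9   9   9   9
  4   0   0   0   0  12  12  12  12  12  12  12  12  21  21  21  21
  5   0   0   0   9  12  12  12  21  21  21  21  21  21  21  21  30

9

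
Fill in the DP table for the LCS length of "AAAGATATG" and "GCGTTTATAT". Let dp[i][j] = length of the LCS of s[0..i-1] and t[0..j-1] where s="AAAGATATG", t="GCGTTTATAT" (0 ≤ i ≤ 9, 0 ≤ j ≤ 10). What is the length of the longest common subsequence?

   ''  G  C  G  T  T  T  A  T  A  T
''  0  0  0  0  0  0  0  0  0  0  0
 A  0  0  0  0  0  0  0  1  1  1  1
 A  0  0  0  0  0  0  0  1  1  2  2
 A  0  0  0  0  0  0  0  1  1  2  2
 G  0  1  1  1  1  1  1  1  1  2  2
 A  0  1  1  1  1  1  1  2  2  2  2
 T  0  1  1  1  2  2  2  2  3  3  3
 A  0  1  1  1  2  2  2  3  3  4  4
 T  0  1  1  1  2  3  3  3  4  4  5
 G  0  1  1  2  2  3  3  3  4  4  5

5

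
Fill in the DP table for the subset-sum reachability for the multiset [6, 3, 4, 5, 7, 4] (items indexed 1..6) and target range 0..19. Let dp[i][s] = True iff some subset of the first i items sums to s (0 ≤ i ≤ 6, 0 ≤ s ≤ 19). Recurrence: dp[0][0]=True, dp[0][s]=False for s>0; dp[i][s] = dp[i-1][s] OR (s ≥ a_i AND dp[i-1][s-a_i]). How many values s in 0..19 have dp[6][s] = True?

i\s   0   1   2   3   4   5   6   7   8   9  10  11  12  13  14  15  16  17  18  19
  0   T   F   F   F   F   F   F   F   F   F   F   F   F   F   F   F   F   F   F   F
  1   T   F   F   F   F   F   T   F   F   F   F   F   F   F   F   F   F   F   F   F
  2   T   F   F   T   F   F   T   F   F   T   F   F   F   F   F   F   F   F   F   F
  3   T   F   F   T   T   F   T   T   F   T   T   F   F   T   F   F   F   F   F   F
  4   T   F   F   T   T   T   T   T   T   T   T   T   T   T   T   T   F   F   T   F
  5   T   F   F   T   T   T   T   T   T   T   T   T   T   T   T   T   T   T   T   T
  6   T   F   F   T   T   T   T   T   T   T   T   T   T   T   T   T   T   T   T   T

18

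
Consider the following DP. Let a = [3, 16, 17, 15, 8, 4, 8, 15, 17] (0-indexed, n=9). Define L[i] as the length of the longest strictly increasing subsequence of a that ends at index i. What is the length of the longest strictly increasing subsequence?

   i    0    1    2    3    4    5    6    7    8
a[i]    3   16   17   15    8    4    8   15   17
L[i]    1    2    3    2    2    2    3    4    5

5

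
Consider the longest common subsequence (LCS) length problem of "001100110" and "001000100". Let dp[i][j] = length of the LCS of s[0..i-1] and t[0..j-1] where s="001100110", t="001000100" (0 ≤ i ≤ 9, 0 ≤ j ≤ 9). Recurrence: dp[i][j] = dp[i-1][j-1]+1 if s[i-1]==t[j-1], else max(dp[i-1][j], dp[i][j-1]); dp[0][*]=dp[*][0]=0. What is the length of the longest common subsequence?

7

   ''  0  0  1  0  0  0  1  0  0
''  0  0  0  0  0  0  0  0  0  0
 0  0  1  1  1  1  1  1  1  1  1
 0  0  1  2  2  2  2  2  2  2  2
 1  0  1  2  3  3  3  3  3  3  3
 1  0  1  2  3  3  3  3  4  4  4
 0  0  1  2  3  4  4  4  4  5  5
 0  0  1  2  3  4  5  5  5  5  6
 1  0  1  2  3  4  5  5  6  6  6
 1  0  1  2  3  4  5  5  6  6  6
 0  0  1  2  3  4  5  6  6  7  7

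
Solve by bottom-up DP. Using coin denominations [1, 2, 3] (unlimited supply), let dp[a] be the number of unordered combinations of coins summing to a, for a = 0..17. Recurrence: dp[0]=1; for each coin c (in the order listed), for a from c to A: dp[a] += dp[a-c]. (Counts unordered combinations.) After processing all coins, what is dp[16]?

30

after  coin     0     1     2     3     4     5     6     7     8     9    10    11    12    13    14    15    16    17
          1     1     1     1     1     1     1     1     1     1     1     1     1     1     1     1     1     1     1
          2     1     1     2     2     3     3     4     4     5     5     6     6     7     7     8     8     9     9
          3     1     1     2     3     4     5     7     8    10    12    14    16    19    21    24    27    30    33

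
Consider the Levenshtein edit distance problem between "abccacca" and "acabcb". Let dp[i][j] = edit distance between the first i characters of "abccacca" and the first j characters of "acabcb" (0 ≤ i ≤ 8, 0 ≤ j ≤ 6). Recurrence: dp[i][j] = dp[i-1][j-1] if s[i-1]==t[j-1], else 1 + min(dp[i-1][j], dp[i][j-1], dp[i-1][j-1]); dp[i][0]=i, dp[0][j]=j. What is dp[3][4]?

   ''  a  c  a  b  c  b
''  0  1  2  3  4  5  6
 a  1  0  1  2  3  4  5
 b  2  1  1  2  2  3  4
 c  3  2  1  2  3  2  3
 c  4  3  2  2  3  3  3
 a  5  4  3  2  3  4  4
 c  6  5  4  3  3  3  4
 c  7  6  5  4  4  3  4
 a  8  7  6  5  5  4  4

3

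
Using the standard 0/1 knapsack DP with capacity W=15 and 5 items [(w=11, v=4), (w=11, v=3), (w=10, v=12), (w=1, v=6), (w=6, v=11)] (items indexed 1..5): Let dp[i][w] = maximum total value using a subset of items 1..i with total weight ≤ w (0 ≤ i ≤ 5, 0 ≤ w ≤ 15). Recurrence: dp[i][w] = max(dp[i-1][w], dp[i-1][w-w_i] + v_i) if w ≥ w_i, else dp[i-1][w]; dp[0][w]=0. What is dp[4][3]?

i\w   0   1   2   3   4   5   6   7   8   9  10  11  12  13  14  15
  0   0   0   0   0   0   0   0   0   0   0   0   0   0   0   0   0
  1   0   0   0   0   0   0   0   0   0   0   0   4   4   4   4   4
  2   0   0   0   0   0   0   0   0   0   0   0   4   4   4   4   4
  3   0   0   0   0   0   0   0   0   0   0  12  12  12  12  12  12
  4   0   6   6   6   6   6   6   6   6   6  12  18  18  18  18  18
  5   0   6   6   6   6   6  11  17  17  17  17  18  18  18  18  18

6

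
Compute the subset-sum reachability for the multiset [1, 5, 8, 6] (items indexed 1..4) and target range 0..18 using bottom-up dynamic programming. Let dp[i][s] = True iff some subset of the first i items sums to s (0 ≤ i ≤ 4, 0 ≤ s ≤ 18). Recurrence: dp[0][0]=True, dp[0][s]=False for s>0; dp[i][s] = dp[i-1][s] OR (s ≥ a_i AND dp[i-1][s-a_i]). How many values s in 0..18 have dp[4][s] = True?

12

i\s   0   1   2   3   4   5   6   7   8   9  10  11  12  13  14  15  16  17  18
  0   T   F   F   F   F   F   F   F   F   F   F   F   F   F   F   F   F   F   F
  1   T   T   F   F   F   F   F   F   F   F   F   F   F   F   F   F   F   F   F
  2   T   T   F   F   F   T   T   F   F   F   F   F   F   F   F   F   F   F   F
  3   T   T   F   F   F   T   T   F   T   T   F   F   F   T   T   F   F   F   F
  4   T   T   F   F   F   T   T   T   T   T   F   T   T   T   T   T   F   F   F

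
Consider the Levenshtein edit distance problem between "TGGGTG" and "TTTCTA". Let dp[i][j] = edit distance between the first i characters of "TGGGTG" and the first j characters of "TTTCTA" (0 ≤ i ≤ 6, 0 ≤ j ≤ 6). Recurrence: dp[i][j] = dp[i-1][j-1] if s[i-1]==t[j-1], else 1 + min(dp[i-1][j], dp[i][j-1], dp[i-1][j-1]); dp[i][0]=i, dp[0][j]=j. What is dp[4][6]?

   ''  T  T  T  C  T  A
''  0  1  2  3  4  5  6
 T  1  0  1  2  3  4  5
 G  2  1  1  2  3  4  5
 G  3  2  2  2  3  4  5
 G  4  3  3  3  3  4  5
 T  5  4  3  3  4  3  4
 G  6  5  4  4  4  4  4

5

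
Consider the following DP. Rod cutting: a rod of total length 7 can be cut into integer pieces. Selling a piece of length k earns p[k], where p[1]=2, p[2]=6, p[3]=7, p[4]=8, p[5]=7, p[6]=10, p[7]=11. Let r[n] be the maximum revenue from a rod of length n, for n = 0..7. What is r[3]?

   n    0    1    2    3    4    5    6    7
r[n]    0    2    6    8   12   14   18   20

8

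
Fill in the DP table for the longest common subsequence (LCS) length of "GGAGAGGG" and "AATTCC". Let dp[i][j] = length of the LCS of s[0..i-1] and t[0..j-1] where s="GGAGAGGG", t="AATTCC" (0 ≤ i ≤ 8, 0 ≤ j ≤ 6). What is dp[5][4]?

2

   ''  A  A  T  T  C  C
''  0  0  0  0  0  0  0
 G  0  0  0  0  0  0  0
 G  0  0  0  0  0  0  0
 A  0  1  1  1  1  1  1
 G  0  1  1  1  1  1  1
 A  0  1  2  2  2  2  2
 G  0  1  2  2  2  2  2
 G  0  1  2  2  2  2  2
 G  0  1  2  2  2  2  2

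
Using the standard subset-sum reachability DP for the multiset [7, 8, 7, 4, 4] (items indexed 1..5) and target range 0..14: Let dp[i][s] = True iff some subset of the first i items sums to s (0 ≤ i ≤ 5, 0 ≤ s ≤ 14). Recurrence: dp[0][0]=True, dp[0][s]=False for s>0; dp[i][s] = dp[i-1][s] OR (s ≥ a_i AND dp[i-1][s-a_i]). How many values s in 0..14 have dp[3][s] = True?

i\s   0   1   2   3   4   5   6   7   8   9  10  11  12  13  14
  0   T   F   F   F   F   F   F   F   F   F   F   F   F   F   F
  1   T   F   F   F   F   F   F   T   F   F   F   F   F   F   F
  2   T   F   F   F   F   F   F   T   T   F   F   F   F   F   F
  3   T   F   F   F   F   F   F   T   T   F   F   F   F   F   T
  4   T   F   F   F   T   F   F   T   T   F   F   T   T   F   T
  5   T   F   F   F   T   F   F   T   T   F   F   T   T   F   T

4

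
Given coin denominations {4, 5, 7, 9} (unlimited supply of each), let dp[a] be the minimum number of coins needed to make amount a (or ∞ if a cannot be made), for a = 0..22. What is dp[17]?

 a  0  1  2  3  4  5  6  7  8  9 10 11 12 13 14 15 16 17 18 19 20 21 22
dp  0  -  -  -  1  1  -  1  2  1  2  2  2  2  2  3  2  3  2  3  3  3  3
(- denotes ∞ / unreachable)

3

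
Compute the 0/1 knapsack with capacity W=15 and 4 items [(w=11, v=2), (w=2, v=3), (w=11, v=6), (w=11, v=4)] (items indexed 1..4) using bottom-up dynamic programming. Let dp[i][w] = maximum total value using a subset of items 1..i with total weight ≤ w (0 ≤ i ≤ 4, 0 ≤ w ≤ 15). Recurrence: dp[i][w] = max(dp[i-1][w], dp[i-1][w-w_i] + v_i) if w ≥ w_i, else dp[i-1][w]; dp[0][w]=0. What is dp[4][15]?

9

i\w   0   1   2   3   4   5   6   7   8   9  10  11  12  13  14  15
  0   0   0   0   0   0   0   0   0   0   0   0   0   0   0   0   0
  1   0   0   0   0   0   0   0   0   0   0   0   2   2   2   2   2
  2   0   0   3   3   3   3   3   3   3   3   3   3   3   5   5   5
  3   0   0   3   3   3   3   3   3   3   3   3   6   6   9   9   9
  4   0   0   3   3   3   3   3   3   3   3   3   6   6   9   9   9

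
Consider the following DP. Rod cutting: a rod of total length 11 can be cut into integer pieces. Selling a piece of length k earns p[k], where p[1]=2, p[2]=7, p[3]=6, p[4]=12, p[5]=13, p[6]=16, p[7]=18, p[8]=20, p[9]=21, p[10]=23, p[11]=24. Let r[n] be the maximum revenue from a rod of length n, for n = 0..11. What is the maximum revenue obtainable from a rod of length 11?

37

   n    0    1    2    3    4    5    6    7    8    9   10   11
r[n]    0    2    7    9   14   16   21   23   28   30   35   37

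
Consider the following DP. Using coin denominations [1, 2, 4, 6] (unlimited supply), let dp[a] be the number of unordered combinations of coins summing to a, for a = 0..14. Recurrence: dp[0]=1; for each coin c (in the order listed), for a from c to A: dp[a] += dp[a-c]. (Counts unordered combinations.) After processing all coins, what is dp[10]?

16

after  coin     0     1     2     3     4     5     6     7     8     9    10    11    12    13    14
          1     1     1     1     1     1     1     1     1     1     1     1     1     1     1     1
          2     1     1     2     2     3     3     4     4     5     5     6     6     7     7     8
          4     1     1     2     2     4     4     6     6     9     9    12    12    16    16    20
          6     1     1     2     2     4     4     7     7    11    11    16    16    23    23    31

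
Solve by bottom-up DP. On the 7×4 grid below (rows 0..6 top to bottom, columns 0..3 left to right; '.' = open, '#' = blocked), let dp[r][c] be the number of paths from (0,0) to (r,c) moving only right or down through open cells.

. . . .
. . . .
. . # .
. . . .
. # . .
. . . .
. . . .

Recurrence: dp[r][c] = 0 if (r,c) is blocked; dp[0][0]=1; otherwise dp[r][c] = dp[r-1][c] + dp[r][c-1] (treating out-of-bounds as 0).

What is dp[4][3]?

r\c   0   1   2   3
  0   1   1   1   1
  1   1   2   3   4
  2   1   3   0   4
  3   1   4   4   8
  4   1   0   4  12
  5   1   1   5  17
  6   1   2   7  24

12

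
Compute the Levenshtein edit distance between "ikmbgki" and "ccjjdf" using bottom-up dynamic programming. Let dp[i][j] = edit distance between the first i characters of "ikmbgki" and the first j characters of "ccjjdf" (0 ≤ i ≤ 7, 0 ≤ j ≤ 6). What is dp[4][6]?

6

   ''  c  c  j  j  d  f
''  0  1  2  3  4  5  6
 i  1  1  2  3  4  5  6
 k  2  2  2  3  4  5  6
 m  3  3  3  3  4  5  6
 b  4  4  4  4  4  5  6
 g  5  5  5  5  5  5  6
 k  6  6  6  6  6  6  6
 i  7  7  7  7  7  7  7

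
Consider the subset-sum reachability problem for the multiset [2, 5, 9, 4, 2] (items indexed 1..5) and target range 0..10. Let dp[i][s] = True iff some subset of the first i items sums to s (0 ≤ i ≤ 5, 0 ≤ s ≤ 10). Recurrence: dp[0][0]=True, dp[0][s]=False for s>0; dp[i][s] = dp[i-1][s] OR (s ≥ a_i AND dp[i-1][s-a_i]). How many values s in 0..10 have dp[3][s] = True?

i\s   0   1   2   3   4   5   6   7   8   9  10
  0   T   F   F   F   F   F   F   F   F   F   F
  1   T   F   T   F   F   F   F   F   F   F   F
  2   T   F   T   F   F   T   F   T   F   F   F
  3   T   F   T   F   F   T   F   T   F   T   F
  4   T   F   T   F   T   T   T   T   F   T   F
  5   T   F   T   F   T   T   T   T   T   T   F

5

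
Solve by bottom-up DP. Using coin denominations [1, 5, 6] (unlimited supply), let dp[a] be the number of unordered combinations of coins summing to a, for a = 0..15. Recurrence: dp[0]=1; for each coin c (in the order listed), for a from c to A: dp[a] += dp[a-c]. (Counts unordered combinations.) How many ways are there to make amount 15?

after  coin     0     1     2     3     4     5     6     7     8     9    10    11    12    13    14    15
          1     1     1     1     1     1     1     1     1     1     1     1     1     1     1     1     1
          5     1     1     1     1     1     2     2     2     2     2     3     3     3     3     3     4
          6     1     1     1     1     1     2     3     3     3     3     4     5     6     6     6     7

7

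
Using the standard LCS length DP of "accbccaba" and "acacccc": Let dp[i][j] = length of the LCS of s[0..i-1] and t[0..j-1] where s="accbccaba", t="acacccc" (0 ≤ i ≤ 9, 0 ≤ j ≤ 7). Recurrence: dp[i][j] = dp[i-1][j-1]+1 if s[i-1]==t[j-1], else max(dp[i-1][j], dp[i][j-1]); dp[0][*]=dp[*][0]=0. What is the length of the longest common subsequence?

   ''  a  c  a  c  c  c  c
''  0  0  0  0  0  0  0  0
 a  0  1  1  1  1  1  1  1
 c  0  1  2  2  2  2  2  2
 c  0  1  2  2  3  3  3  3
 b  0  1  2  2  3  3  3  3
 c  0  1  2  2  3  4  4  4
 c  0  1  2  2  3  4  5  5
 a  0  1  2  3  3  4  5  5
 b  0  1  2  3  3  4  5  5
 a  0  1  2  3  3  4  5  5

5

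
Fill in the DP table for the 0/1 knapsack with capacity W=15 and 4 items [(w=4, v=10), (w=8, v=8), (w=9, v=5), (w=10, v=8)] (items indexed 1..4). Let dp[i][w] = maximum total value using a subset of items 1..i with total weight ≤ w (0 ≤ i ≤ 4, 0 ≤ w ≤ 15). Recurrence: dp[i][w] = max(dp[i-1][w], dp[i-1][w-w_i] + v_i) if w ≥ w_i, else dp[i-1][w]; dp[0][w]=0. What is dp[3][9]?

i\w   0   1   2   3   4   5   6   7   8   9  10  11  12  13  14  15
  0   0   0   0   0   0   0   0   0   0   0   0   0   0   0   0   0
  1   0   0   0   0  10  10  10  10  10  10  10  10  10  10  10  10
  2   0   0   0   0  10  10  10  10  10  10  10  10  18  18  18  18
  3   0   0   0   0  10  10  10  10  10  10  10  10  18  18  18  18
  4   0   0   0   0  10  10  10  10  10  10  10  10  18  18  18  18

10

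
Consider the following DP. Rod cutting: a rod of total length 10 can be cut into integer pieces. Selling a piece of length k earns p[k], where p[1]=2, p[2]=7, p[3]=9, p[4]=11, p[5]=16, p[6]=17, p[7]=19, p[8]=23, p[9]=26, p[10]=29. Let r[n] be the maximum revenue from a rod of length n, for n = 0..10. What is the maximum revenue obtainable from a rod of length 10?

35

   n    0    1    2    3    4    5    6    7    8    9   10
r[n]    0    2    7    9   14   16   21   23   28   30   35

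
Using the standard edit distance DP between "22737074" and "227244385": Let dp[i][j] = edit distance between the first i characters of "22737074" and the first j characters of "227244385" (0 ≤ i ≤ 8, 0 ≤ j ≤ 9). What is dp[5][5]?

2

   ''  2  2  7  2  4  4  3  8  5
''  0  1  2  3  4  5  6  7  8  9
 2  1  0  1  2  3  4  5  6  7  8
 2  2  1  0  1  2  3  4  5  6  7
 7  3  2  1  0  1  2  3  4  5  6
 3  4  3  2  1  1  2  3  3  4  5
 7  5  4  3  2  2  2  3  4  4  5
 0  6  5  4  3  3  3  3  4  5  5
 7  7  6  5  4  4  4  4  4  5  6
 4  8  7  6  5  5  4  4  5  5  6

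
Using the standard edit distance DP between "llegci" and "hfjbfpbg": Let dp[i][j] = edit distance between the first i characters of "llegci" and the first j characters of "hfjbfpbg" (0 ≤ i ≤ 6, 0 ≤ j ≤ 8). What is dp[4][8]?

7

   ''  h  f  j  b  f  p  b  g
''  0  1  2  3  4  5  6  7  8
 l  1  1  2  3  4  5  6  7  8
 l  2  2  2  3  4  5  6  7  8
 e  3  3  3  3  4  5  6  7  8
 g  4  4  4  4  4  5  6  7  7
 c  5  5  5  5  5  5  6  7  8
 i  6  6  6  6  6  6  6  7  8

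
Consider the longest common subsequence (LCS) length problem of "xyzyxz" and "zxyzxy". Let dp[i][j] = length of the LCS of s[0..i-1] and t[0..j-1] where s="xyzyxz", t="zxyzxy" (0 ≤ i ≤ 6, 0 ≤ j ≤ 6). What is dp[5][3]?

   ''  z  x  y  z  x  y
''  0  0  0  0  0  0  0
 x  0  0  1  1  1  1  1
 y  0  0  1  2  2  2  2
 z  0  1  1  2  3  3  3
 y  0  1  1  2  3  3  4
 x  0  1  2  2  3  4  4
 z  0  1  2  2  3  4  4

2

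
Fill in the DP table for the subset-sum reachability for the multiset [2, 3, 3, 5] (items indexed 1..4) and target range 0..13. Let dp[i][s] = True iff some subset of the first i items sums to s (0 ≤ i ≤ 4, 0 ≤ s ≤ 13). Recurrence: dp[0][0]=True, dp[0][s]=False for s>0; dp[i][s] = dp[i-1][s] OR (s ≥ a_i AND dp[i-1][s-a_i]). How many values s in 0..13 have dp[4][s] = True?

i\s   0   1   2   3   4   5   6   7   8   9  10  11  12  13
  0   T   F   F   F   F   F   F   F   F   F   F   F   F   F
  1   T   F   T   F   F   F   F   F   F   F   F   F   F   F
  2   T   F   T   T   F   T   F   F   F   F   F   F   F   F
  3   T   F   T   T   F   T   T   F   T   F   F   F   F   F
  4   T   F   T   T   F   T   T   T   T   F   T   T   F   T

10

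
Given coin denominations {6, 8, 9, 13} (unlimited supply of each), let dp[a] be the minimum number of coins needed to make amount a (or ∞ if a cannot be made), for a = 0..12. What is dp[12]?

 a  0  1  2  3  4  5  6  7  8  9 10 11 12
dp  0  -  -  -  -  -  1  -  1  1  -  -  2
(- denotes ∞ / unreachable)

2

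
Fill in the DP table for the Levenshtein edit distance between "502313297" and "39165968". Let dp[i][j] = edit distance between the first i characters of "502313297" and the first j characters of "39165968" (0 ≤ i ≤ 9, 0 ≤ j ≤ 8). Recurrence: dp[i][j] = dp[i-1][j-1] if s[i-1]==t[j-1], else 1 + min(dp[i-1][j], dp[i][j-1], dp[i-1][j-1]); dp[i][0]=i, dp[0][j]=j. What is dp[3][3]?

3

   ''  3  9  1  6  5  9  6  8
''  0  1  2  3  4  5  6  7  8
 5  1  1  2  3  4  4  5  6  7
 0  2  2  2  3  4  5  5  6  7
 2  3  3  3  3  4  5  6  6  7
 3  4  3  4  4  4  5  6  7  7
 1  5  4  4  4  5  5  6  7  8
 3  6  5  5  5  5  6  6  7  8
 2  7  6  6  6  6  6  7  7  8
 9  8  7  6  7  7  7  6  7  8
 7  9  8  7  7  8  8  7  7  8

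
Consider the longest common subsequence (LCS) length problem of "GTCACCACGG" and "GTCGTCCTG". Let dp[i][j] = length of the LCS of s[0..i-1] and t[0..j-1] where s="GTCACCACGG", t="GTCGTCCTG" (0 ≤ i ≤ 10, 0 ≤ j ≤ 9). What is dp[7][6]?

   ''  G  T  C  G  T  C  C  T  G
''  0  0  0  0  0  0  0  0  0  0
 G  0  1  1  1  1  1  1  1  1  1
 T  0  1  2  2  2  2  2  2  2  2
 C  0  1  2  3  3  3  3  3  3  3
 A  0  1  2  3  3  3  3  3  3  3
 C  0  1  2  3  3  3  4  4  4  4
 C  0  1  2  3  3  3  4  5  5  5
 A  0  1  2  3  3  3  4  5  5  5
 C  0  1  2  3  3  3  4  5  5  5
 G  0  1  2  3  4  4  4  5  5  6
 G  0  1  2  3  4  4  4  5  5  6

4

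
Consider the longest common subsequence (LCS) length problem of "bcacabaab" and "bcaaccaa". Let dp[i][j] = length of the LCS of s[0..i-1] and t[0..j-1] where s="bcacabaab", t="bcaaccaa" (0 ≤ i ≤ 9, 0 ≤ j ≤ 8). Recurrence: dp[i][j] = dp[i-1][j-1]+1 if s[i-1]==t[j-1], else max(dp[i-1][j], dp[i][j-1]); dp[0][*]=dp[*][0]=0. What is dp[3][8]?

3

   ''  b  c  a  a  c  c  a  a
''  0  0  0  0  0  0  0  0  0
 b  0  1  1  1  1  1  1  1  1
 c  0  1  2  2  2  2  2  2  2
 a  0  1  2  3  3  3  3  3  3
 c  0  1  2  3  3  4  4  4  4
 a  0  1  2  3  4  4  4  5  5
 b  0  1  2  3  4  4  4  5  5
 a  0  1  2  3  4  4  4  5  6
 a  0  1  2  3  4  4  4  5  6
 b  0  1  2  3  4  4  4  5  6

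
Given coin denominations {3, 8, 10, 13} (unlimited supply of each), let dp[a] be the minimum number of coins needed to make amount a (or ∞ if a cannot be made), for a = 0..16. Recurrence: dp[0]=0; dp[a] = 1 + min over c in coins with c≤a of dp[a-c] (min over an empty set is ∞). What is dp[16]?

 a  0  1  2  3  4  5  6  7  8  9 10 11 12 13 14 15 16
dp  0  -  -  1  -  -  2  -  1  3  1  2  4  1  3  5  2
(- denotes ∞ / unreachable)

2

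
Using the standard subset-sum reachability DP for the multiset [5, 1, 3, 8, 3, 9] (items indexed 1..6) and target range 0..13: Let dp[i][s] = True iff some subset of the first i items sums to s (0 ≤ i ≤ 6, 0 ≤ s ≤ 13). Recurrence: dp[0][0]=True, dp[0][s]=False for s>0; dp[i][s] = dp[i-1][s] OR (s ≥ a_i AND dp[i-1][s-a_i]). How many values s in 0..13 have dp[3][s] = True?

i\s   0   1   2   3   4   5   6   7   8   9  10  11  12  13
  0   T   F   F   F   F   F   F   F   F   F   F   F   F   F
  1   T   F   F   F   F   T   F   F   F   F   F   F   F   F
  2   T   T   F   F   F   T   T   F   F   F   F   F   F   F
  3   T   T   F   T   T   T   T   F   T   T   F   F   F   F
  4   T   T   F   T   T   T   T   F   T   T   F   T   T   T
  5   T   T   F   T   T   T   T   T   T   T   F   T   T   T
  6   T   T   F   T   T   T   T   T   T   T   T   T   T   T

8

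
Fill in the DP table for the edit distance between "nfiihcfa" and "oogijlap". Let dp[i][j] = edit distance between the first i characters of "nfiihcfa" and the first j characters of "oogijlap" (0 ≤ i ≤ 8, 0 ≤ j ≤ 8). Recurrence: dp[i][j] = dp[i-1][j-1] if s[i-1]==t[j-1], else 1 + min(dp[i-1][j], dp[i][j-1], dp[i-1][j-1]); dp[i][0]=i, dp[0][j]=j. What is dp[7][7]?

6

   ''  o  o  g  i  j  l  a  p
''  0  1  2  3  4  5  6  7  8
 n  1  1  2  3  4  5  6  7  8
 f  2  2  2  3  4  5  6  7  8
 i  3  3  3  3  3  4  5  6  7
 i  4  4  4  4  3  4  5  6  7
 h  5  5  5  5  4  4  5  6  7
 c  6  6  6  6  5  5  5  6  7
 f  7  7  7  7  6  6  6  6  7
 a  8  8  8  8  7  7  7  6  7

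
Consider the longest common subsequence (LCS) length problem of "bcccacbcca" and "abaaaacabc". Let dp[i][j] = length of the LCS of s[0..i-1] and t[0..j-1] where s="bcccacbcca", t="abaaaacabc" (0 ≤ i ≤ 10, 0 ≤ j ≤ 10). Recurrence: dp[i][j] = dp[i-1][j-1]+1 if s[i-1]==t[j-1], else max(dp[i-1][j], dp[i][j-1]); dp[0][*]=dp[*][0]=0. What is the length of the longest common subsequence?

   ''  a  b  a  a  a  a  c  a  b  c
''  0  0  0  0  0  0  0  0  0  0  0
 b  0  0  1  1  1  1  1  1  1  1  1
 c  0  0  1  1  1  1  1  2  2  2  2
 c  0  0  1  1  1  1  1  2  2  2  3
 c  0  0  1  1  1  1  1  2  2  2  3
 a  0  1  1  2  2  2  2  2  3  3  3
 c  0  1  1  2  2  2  2  3  3  3  4
 b  0  1  2  2  2  2  2  3  3  4  4
 c  0  1  2  2  2  2  2  3  3  4  5
 c  0  1  2  2  2  2  2  3  3  4  5
 a  0  1  2  3  3  3  3  3  4  4  5

5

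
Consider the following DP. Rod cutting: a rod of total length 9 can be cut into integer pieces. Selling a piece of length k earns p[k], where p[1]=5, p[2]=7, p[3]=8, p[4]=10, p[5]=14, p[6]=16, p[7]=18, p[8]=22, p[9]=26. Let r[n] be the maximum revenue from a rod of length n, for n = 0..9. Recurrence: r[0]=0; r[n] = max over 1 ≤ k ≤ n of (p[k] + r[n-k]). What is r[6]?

   n    0    1    2    3    4    5    6    7    8    9
r[n]    0    5   10   15   20   25   30   35   40   45

30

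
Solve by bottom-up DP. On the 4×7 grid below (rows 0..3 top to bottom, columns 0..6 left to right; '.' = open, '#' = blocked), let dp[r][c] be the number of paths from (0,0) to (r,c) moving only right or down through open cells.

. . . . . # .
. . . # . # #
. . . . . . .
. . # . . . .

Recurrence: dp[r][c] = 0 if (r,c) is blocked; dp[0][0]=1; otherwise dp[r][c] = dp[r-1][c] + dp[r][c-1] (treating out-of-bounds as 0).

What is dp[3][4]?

r\c   0   1   2   3   4   5   6
  0   1   1   1   1   1   0   0
  1   1   2   3   0   1   0   0
  2   1   3   6   6   7   7   7
  3   1   4   0   6  13  20  27

13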